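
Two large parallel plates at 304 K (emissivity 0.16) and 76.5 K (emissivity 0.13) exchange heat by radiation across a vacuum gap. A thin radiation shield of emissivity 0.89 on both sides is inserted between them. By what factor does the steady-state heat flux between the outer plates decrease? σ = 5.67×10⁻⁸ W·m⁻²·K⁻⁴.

Without shield: q₀ = σΔ(T⁴)/(1/ε₁+1/ε₂−1) with denominator 12.94.
With shield the two gaps are in series; the resistances add: (1/ε₁+1/ε_s−1)+(1/ε_s+1/ε₂−1) = 6.374+7.816 = 14.19.
Heat-flux ratio q₀/q = 14.19/12.94.

factor ≈ 1.10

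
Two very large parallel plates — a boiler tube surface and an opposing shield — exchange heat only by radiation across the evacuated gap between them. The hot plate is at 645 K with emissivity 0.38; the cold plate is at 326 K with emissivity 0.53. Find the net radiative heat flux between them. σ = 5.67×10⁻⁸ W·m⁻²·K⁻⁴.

For two infinite grey parallel plates, q = σ(T₁⁴ − T₂⁴)/(1/ε₁ + 1/ε₂ − 1).
T₁⁴ − T₂⁴ = 1.731×10¹¹ − 1.129×10¹⁰ = 1.618×10¹¹ K⁴.
1/ε₁ + 1/ε₂ − 1 = 2.632 + 1.887 − 1 = 3.518.
q = 5.67×10⁻⁸ × 1.618×10¹¹ / 3.518.

q ≈ 2610 W/m²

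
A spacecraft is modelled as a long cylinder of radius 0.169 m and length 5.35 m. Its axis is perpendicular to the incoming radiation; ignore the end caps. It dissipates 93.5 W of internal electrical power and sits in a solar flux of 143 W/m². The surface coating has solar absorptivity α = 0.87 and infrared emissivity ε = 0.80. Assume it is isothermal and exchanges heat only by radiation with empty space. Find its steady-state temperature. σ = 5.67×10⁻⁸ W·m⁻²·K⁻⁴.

At steady state, absorbed solar power + internal power = radiated power.
Absorbed: α·S·A_cross = 0.87·143·1.808 = 225.0 W (cross-section 2rL).
Total input = 225.0 + 93.5 = 318.5 W.
Radiated: εσ·A_surf·T⁴ with A_surf = 2πrL = 5.681 m².
T⁴ = 318.5/(0.80·5.67×10⁻⁸·5.681) = 1.236×10⁹ K⁴.

T ≈ 187 K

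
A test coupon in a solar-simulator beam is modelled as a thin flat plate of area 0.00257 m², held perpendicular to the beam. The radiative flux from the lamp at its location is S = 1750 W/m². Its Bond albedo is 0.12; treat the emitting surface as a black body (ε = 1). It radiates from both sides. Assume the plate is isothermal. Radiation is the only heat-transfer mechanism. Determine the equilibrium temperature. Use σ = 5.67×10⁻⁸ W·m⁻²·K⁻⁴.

At equilibrium, absorbed power = emitted power.
Absorbing cross-section = A = 0.002570 m²; emitting surface = 2A = 0.005140 m² (ratio 2).
(1−a)S·A_cross = εσ·A_surf·T⁴  ⇒  T⁴ = (1−a)S/(2σ).
T⁴ = 0.880·1750/(2·5.67×10⁻⁸) = 1.358×10¹⁰ K⁴.
T = (1.358×10¹⁰)^(1/4).

T ≈ 341 K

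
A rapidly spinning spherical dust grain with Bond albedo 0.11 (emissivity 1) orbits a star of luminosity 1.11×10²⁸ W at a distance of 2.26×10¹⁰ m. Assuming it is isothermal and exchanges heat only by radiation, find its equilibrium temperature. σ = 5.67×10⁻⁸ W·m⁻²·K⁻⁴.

First find the stellar flux at distance d: S = L/(4πd²) = 1.11×10²⁸/(4π·(2.26×10¹⁰)²) = 1.729×10⁶ W/m².
For an isothermal sphere, absorbed (1−a)S·πr² = emitted σ·4πr²·T⁴, so T⁴ = (1−a)S/(4σ).
T⁴ = 0.890·1.729×10⁶/(4·5.67×10⁻⁸) = 6.786×10¹² K⁴.

T ≈ 1610 K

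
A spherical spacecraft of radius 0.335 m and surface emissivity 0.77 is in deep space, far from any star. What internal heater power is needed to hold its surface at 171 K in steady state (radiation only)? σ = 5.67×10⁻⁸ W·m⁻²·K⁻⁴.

P ≈ 52.6 W

P = εσ·4πr²·T⁴.
4πr² = 1.410 m²; T⁴ = 8.550×10⁸ K⁴.
P = 0.77·5.67×10⁻⁸·1.410·8.550×10⁸.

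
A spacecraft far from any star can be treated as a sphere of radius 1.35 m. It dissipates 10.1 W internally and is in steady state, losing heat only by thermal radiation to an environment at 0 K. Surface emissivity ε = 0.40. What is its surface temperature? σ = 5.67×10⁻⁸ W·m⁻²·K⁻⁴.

T ≈ 66.4 K

Steady state: internal power = radiated power, P = εσA T⁴.
Radiating area A = 4πr² = 22.90 m².
T⁴ = P/(εσA) = 10.1/(0.40·5.67×10⁻⁸·22.90) = 1.944×10⁷ K⁴.
T = (1.944×10⁷)^(1/4).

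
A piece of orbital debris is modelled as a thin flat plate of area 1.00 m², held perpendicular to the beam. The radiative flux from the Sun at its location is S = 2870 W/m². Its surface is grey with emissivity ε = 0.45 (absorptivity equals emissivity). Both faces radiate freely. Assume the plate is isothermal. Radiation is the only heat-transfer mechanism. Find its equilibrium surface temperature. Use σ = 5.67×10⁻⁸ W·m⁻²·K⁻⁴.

T ≈ 399 K

At equilibrium, absorbed power = emitted power.
Absorbing cross-section = A = 1.000 m²; emitting surface = 2A = 2.000 m² (ratio 2).
εS·A_cross = εσ·A_surf·T⁴  ⇒  T⁴ = S/(2σ)   (ε cancels).
T⁴ = 2870/(2·5.67×10⁻⁸) = 2.531×10¹⁰ K⁴.
T = (2.531×10¹⁰)^(1/4).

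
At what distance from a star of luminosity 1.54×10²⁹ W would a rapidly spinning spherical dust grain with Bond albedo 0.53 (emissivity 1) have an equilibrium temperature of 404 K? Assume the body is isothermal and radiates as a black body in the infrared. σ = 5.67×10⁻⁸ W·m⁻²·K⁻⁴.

d ≈ 9.76×10¹¹ m

For an isothermal black-emitting sphere, (1−a)S·πr² = σ·4πr²·T⁴ ⇒ S = 4σT⁴/(1−a).
S = 4·5.67×10⁻⁸·(404)⁴/0.470 = 12850 W/m².
Flux falls as S = L/(4πd²), so d = √(L/(4πS)) = √(1.54×10²⁹/(4π·12850)).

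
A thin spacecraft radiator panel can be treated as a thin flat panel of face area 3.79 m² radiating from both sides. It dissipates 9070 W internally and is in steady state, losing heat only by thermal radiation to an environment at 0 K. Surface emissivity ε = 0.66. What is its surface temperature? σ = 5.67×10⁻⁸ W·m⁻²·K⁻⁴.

T ≈ 423 K

Steady state: internal power = radiated power, P = εσA T⁴.
Radiating area A = 2·3.79 = 7.580 m².
T⁴ = P/(εσA) = 9070/(0.66·5.67×10⁻⁸·7.580) = 3.198×10¹⁰ K⁴.
T = (3.198×10¹⁰)^(1/4).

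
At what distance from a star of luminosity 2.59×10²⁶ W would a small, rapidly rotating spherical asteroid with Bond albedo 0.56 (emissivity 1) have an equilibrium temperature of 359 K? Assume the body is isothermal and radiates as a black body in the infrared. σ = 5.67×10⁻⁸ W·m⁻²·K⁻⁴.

d ≈ 4.91×10¹⁰ m

For an isothermal black-emitting sphere, (1−a)S·πr² = σ·4πr²·T⁴ ⇒ S = 4σT⁴/(1−a).
S = 4·5.67×10⁻⁸·(359)⁴/0.440 = 8562 W/m².
Flux falls as S = L/(4πd²), so d = √(L/(4πS)) = √(2.59×10²⁶/(4π·8562)).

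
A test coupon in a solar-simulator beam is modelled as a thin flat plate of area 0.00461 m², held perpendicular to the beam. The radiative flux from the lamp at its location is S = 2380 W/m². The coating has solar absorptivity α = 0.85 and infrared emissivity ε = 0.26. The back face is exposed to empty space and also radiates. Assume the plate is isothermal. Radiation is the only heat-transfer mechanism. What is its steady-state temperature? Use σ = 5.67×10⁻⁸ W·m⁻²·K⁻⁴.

T ≈ 512 K

At equilibrium, absorbed power = emitted power.
Absorbing cross-section = A = 0.004610 m²; emitting surface = 2A = 0.009220 m² (ratio 2).
αS·A_cross = εσ·A_surf·T⁴  ⇒  T⁴ = αS/(ε·2σ).
T⁴ = 0.850·2380/(0.26·2·5.67×10⁻⁸) = 6.861×10¹⁰ K⁴.
T = (6.861×10¹⁰)^(1/4).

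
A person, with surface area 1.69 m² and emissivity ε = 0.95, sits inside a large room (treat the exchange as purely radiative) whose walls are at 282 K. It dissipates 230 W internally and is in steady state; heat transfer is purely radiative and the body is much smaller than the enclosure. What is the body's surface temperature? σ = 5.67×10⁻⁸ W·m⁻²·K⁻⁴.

T ≈ 307 K

For a small grey body in a large enclosure, net radiated power = εσA(T⁴ − T_w⁴).
Steady state: P = εσA(T⁴ − T_w⁴) with A = 1.69 m².
T⁴ = P/(εσA) + T_w⁴ = 230/(0.95·5.67×10⁻⁸·1.690) + (282)⁴
    = 2.527×10⁹ + 6.324×10⁹ = 8.851×10⁹ K⁴.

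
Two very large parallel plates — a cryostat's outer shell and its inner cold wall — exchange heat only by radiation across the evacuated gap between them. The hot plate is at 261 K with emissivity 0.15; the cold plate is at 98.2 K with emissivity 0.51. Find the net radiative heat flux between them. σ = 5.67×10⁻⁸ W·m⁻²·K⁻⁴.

For two infinite grey parallel plates, q = σ(T₁⁴ − T₂⁴)/(1/ε₁ + 1/ε₂ − 1).
T₁⁴ − T₂⁴ = 4.640×10⁹ − 9.299×10⁷ = 4.547×10⁹ K⁴.
1/ε₁ + 1/ε₂ − 1 = 6.667 + 1.961 − 1 = 7.627.
q = 5.67×10⁻⁸ × 4.547×10⁹ / 7.627.

q ≈ 33.8 W/m²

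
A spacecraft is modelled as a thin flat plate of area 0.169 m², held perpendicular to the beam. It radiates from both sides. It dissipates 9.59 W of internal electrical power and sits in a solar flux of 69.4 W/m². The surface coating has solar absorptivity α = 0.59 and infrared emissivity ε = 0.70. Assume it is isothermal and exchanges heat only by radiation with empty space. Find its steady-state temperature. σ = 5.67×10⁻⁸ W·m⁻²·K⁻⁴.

At steady state, absorbed solar power + internal power = radiated power.
Absorbed: α·S·A_cross = 0.59·69.4·0.1690 = 6.920 W (cross-section A).
Total input = 6.920 + 9.59 = 16.51 W.
Radiated: εσ·A_surf·T⁴ with A_surf = 2A = 0.3380 m².
T⁴ = 16.51/(0.70·5.67×10⁻⁸·0.3380) = 1.231×10⁹ K⁴.

T ≈ 187 K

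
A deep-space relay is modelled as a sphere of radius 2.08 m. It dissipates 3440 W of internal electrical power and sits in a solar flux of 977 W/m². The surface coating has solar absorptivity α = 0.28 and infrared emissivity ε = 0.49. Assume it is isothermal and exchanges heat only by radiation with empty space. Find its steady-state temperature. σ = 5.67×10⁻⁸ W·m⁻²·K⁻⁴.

At steady state, absorbed solar power + internal power = radiated power.
Absorbed: α·S·A_cross = 0.28·977·13.59 = 3718 W (cross-section πr²).
Total input = 3718 + 3440 = 7158 W.
Radiated: εσ·A_surf·T⁴ with A_surf = 4πr² = 54.37 m².
T⁴ = 7158/(0.49·5.67×10⁻⁸·54.37) = 4.739×10⁹ K⁴.

T ≈ 262 K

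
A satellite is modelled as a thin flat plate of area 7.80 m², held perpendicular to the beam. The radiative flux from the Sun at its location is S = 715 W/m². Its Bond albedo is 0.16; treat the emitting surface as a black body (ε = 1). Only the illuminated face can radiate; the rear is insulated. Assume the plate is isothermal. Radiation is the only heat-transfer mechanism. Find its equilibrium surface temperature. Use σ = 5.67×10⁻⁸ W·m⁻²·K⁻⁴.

T ≈ 321 K

At equilibrium, absorbed power = emitted power.
Absorbing cross-section = A = 7.800 m²; emitting surface = A = 7.800 m² (ratio 1).
(1−a)S·A_cross = εσ·A_surf·T⁴  ⇒  T⁴ = (1−a)S/(1σ).
T⁴ = 0.840·715/(1·5.67×10⁻⁸) = 1.059×10¹⁰ K⁴.
T = (1.059×10¹⁰)^(1/4).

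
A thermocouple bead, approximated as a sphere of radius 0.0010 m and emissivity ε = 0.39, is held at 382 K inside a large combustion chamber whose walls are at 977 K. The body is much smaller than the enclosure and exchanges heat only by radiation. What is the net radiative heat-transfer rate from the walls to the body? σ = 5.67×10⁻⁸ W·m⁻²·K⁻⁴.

For a small grey body in a large enclosure: P_net = εσA(T_body⁴ − T_wall⁴).
A = 4πr² = 1.257×10⁻⁵ m²; T_body⁴ − T_wall⁴ = 2.129×10¹⁰ − 9.111×10¹¹ = -8.898×10¹¹ K⁴.
|P_net| = 0.39·5.67×10⁻⁸·1.257×10⁻⁵·8.898×10¹¹.

P_net ≈ 0.247 W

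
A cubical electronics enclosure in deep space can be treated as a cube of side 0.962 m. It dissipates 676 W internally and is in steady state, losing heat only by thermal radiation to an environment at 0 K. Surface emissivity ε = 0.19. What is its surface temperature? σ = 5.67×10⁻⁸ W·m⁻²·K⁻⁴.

T ≈ 326 K

Steady state: internal power = radiated power, P = εσA T⁴.
Radiating area A = 6L² = 5.553 m².
T⁴ = P/(εσA) = 676/(0.19·5.67×10⁻⁸·5.553) = 1.130×10¹⁰ K⁴.
T = (1.130×10¹⁰)^(1/4).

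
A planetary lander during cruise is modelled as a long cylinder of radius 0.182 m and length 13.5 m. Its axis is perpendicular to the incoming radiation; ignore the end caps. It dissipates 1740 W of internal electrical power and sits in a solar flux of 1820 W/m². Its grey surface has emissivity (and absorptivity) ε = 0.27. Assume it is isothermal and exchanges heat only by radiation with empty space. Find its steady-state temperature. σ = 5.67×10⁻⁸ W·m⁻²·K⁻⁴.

T ≈ 364 K

At steady state, absorbed solar power + internal power = radiated power.
Absorbed: α·S·A_cross = 0.27·1820·4.914 = 2415 W (cross-section 2rL).
Total input = 2415 + 1740 = 4155 W.
Radiated: εσ·A_surf·T⁴ with A_surf = 2πrL = 15.44 m².
T⁴ = 4155/(0.27·5.67×10⁻⁸·15.44) = 1.758×10¹⁰ K⁴.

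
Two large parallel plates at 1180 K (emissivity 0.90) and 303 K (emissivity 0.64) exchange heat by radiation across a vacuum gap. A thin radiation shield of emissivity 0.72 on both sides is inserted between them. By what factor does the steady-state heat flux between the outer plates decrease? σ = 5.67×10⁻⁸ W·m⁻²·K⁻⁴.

Without shield: q₀ = σΔ(T⁴)/(1/ε₁+1/ε₂−1) with denominator 1.674.
With shield the two gaps are in series; the resistances add: (1/ε₁+1/ε_s−1)+(1/ε_s+1/ε₂−1) = 1.500+1.951 = 3.451.
Heat-flux ratio q₀/q = 3.451/1.674.

factor ≈ 2.06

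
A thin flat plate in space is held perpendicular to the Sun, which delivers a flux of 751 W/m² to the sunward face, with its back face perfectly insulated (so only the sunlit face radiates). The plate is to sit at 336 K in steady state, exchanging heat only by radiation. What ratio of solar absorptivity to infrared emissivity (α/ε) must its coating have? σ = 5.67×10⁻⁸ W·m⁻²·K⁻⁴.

α/ε ≈ 0.962

Balance: αS·A = εσ·1A·T⁴ ⇒ α/ε = σT⁴/S.
α/ε = 5.67×10⁻⁸·(336)⁴/751 = 5.67×10⁻⁸·1.275×10¹⁰/751.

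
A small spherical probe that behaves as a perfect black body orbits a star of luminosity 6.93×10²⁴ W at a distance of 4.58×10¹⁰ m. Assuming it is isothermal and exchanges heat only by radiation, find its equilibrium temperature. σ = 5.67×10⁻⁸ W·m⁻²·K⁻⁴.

First find the stellar flux at distance d: S = L/(4πd²) = 6.93×10²⁴/(4π·(4.58×10¹⁰)²) = 262.9 W/m².
For an isothermal sphere, absorbed (1−a)S·πr² = emitted σ·4πr²·T⁴, so T⁴ = (1−a)S/(4σ).
T⁴ = 1.00·262.9/(4·5.67×10⁻⁸) = 1.159×10⁹ K⁴.

T ≈ 185 K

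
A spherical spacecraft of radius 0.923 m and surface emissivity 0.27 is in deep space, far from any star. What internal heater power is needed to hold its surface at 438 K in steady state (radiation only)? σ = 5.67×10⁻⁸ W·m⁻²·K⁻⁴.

P = εσ·4πr²·T⁴.
4πr² = 10.71 m²; T⁴ = 3.680×10¹⁰ K⁴.
P = 0.27·5.67×10⁻⁸·10.71·3.680×10¹⁰.

P ≈ 6030 W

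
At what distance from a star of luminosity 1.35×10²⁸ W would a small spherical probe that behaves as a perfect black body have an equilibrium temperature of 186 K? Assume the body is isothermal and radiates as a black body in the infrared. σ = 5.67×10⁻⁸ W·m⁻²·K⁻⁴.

d ≈ 1.99×10¹² m

For an isothermal black-emitting sphere, (1−a)S·πr² = σ·4πr²·T⁴ ⇒ S = 4σT⁴/(1−a).
S = 4·5.67×10⁻⁸·(186)⁴/1.00 = 271.5 W/m².
Flux falls as S = L/(4πd²), so d = √(L/(4πS)) = √(1.35×10²⁸/(4π·271.5)).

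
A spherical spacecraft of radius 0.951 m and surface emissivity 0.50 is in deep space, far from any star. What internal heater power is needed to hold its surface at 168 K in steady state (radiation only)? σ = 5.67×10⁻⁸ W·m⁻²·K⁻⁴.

P ≈ 257 W

P = εσ·4πr²·T⁴.
4πr² = 11.37 m²; T⁴ = 7.966×10⁸ K⁴.
P = 0.50·5.67×10⁻⁸·11.37·7.966×10⁸.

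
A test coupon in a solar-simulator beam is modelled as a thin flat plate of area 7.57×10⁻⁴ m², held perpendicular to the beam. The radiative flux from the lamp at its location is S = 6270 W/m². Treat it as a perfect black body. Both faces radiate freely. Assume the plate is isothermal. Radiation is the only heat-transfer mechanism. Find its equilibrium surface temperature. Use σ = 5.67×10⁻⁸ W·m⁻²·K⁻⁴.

T ≈ 485 K

At equilibrium, absorbed power = emitted power.
Absorbing cross-section = A = 7.570×10⁻⁴ m²; emitting surface = 2A = 0.001514 m² (ratio 2).
S·A_cross = εσ·A_surf·T⁴  ⇒  T⁴ = S/(2σ).
T⁴ = 1.00·6270/(2·5.67×10⁻⁸) = 5.529×10¹⁰ K⁴.
T = (5.529×10¹⁰)^(1/4).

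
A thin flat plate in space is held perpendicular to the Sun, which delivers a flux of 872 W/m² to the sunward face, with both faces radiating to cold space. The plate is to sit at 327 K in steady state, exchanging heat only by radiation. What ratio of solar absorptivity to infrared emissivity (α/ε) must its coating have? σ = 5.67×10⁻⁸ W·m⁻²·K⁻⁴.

α/ε ≈ 1.49

Balance: αS·A = εσ·2A·T⁴ ⇒ α/ε = 2σT⁴/S.
α/ε = 2·5.67×10⁻⁸·(327)⁴/872 = 2·5.67×10⁻⁸·1.143×10¹⁰/872.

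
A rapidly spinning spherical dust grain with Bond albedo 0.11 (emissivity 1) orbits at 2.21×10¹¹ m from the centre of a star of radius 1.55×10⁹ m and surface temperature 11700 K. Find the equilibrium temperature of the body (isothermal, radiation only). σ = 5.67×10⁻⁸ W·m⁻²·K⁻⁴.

The star's surface emits σT_*⁴; at distance d the flux is S = σT_*⁴(R_*/d)².
S = 5.67×10⁻⁸·(11700)⁴·(1.55×10⁹/2.21×10¹¹)² = 52260 W/m².
For an isothermal sphere T⁴ = (1−a)S/(4σ) = 2.051×10¹¹ K⁴.

T ≈ 673 K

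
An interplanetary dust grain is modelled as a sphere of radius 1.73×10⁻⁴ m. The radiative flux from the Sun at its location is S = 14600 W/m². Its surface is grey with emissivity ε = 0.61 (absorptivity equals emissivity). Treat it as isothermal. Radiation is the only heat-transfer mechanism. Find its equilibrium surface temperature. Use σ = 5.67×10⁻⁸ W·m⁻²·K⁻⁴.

T ≈ 504 K

At equilibrium, absorbed power = emitted power.
Absorbing cross-section = πr² = 9.402×10⁻⁸ m²; emitting surface = 4πr² = 3.761×10⁻⁷ m² (ratio 4).
εS·A_cross = εσ·A_surf·T⁴  ⇒  T⁴ = S/(4σ)   (ε cancels).
T⁴ = 14600/(4·5.67×10⁻⁸) = 6.437×10¹⁰ K⁴.
T = (6.437×10¹⁰)^(1/4).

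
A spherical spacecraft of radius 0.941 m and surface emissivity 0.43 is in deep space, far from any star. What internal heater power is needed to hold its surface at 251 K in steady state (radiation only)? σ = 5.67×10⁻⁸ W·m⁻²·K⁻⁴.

P = εσ·4πr²·T⁴.
4πr² = 11.13 m²; T⁴ = 3.969×10⁹ K⁴.
P = 0.43·5.67×10⁻⁸·11.13·3.969×10⁹.

P ≈ 1080 W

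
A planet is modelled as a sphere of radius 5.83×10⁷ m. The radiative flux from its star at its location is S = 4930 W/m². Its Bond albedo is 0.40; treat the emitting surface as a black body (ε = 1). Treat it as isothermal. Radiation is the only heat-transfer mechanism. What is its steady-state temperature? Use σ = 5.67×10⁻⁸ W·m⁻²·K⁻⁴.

T ≈ 338 K

At equilibrium, absorbed power = emitted power.
Absorbing cross-section = πr² = 1.068×10¹⁶ m²; emitting surface = 4πr² = 4.271×10¹⁶ m² (ratio 4).
(1−a)S·A_cross = εσ·A_surf·T⁴  ⇒  T⁴ = (1−a)S/(4σ).
T⁴ = 0.600·4930/(4·5.67×10⁻⁸) = 1.304×10¹⁰ K⁴.
T = (1.304×10¹⁰)^(1/4).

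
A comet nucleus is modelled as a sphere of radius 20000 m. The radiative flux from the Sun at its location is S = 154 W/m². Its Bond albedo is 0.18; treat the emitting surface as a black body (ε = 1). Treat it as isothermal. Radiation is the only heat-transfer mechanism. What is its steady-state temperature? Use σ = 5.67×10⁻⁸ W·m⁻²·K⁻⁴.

T ≈ 154 K

At equilibrium, absorbed power = emitted power.
Absorbing cross-section = πr² = 1.257×10⁹ m²; emitting surface = 4πr² = 5.027×10⁹ m² (ratio 4).
(1−a)S·A_cross = εσ·A_surf·T⁴  ⇒  T⁴ = (1−a)S/(4σ).
T⁴ = 0.820·154/(4·5.67×10⁻⁸) = 5.568×10⁸ K⁴.
T = (5.568×10⁸)^(1/4).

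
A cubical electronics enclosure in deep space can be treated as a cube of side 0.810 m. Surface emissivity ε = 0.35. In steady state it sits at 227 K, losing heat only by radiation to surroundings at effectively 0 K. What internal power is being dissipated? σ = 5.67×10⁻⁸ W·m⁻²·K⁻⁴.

Steady state: P = εσA T⁴.
A = 6L² = 3.937 m²; T⁴ = (227)⁴ = 2.655×10⁹ K⁴.
P = 0.35 × 5.67×10⁻⁸ × 3.937 × 2.655×10⁹.

P ≈ 207 W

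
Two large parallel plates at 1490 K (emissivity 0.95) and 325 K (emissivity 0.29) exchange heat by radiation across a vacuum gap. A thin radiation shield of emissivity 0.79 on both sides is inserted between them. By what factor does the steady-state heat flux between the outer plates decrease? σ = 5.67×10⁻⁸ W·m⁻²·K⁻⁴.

factor ≈ 1.44

Without shield: q₀ = σΔ(T⁴)/(1/ε₁+1/ε₂−1) with denominator 3.501.
With shield the two gaps are in series; the resistances add: (1/ε₁+1/ε_s−1)+(1/ε_s+1/ε₂−1) = 1.318+3.714 = 5.033.
Heat-flux ratio q₀/q = 5.033/3.501.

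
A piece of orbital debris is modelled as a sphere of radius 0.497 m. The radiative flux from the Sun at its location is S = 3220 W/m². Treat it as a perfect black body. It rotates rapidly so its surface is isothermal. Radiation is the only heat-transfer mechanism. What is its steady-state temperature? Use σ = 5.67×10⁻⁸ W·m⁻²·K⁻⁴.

At equilibrium, absorbed power = emitted power.
Absorbing cross-section = πr² = 0.7760 m²; emitting surface = 4πr² = 3.104 m² (ratio 4).
S·A_cross = εσ·A_surf·T⁴  ⇒  T⁴ = S/(4σ).
T⁴ = 1.00·3220/(4·5.67×10⁻⁸) = 1.420×10¹⁰ K⁴.
T = (1.420×10¹⁰)^(1/4).

T ≈ 345 K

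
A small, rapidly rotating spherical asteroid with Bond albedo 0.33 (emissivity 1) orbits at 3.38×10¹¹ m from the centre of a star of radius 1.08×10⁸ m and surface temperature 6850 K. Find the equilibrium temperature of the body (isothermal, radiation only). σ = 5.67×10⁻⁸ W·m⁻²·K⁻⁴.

T ≈ 78.3 K

The star's surface emits σT_*⁴; at distance d the flux is S = σT_*⁴(R_*/d)².
S = 5.67×10⁻⁸·(6850)⁴·(1.08×10⁸/3.38×10¹¹)² = 12.75 W/m².
For an isothermal sphere T⁴ = (1−a)S/(4σ) = 3.765×10⁷ K⁴.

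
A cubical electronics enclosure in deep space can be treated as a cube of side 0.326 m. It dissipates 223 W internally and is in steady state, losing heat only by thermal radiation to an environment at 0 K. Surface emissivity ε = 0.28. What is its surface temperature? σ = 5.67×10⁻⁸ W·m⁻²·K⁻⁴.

T ≈ 385 K

Steady state: internal power = radiated power, P = εσA T⁴.
Radiating area A = 6L² = 0.6377 m².
T⁴ = P/(εσA) = 223/(0.28·5.67×10⁻⁸·0.6377) = 2.203×10¹⁰ K⁴.
T = (2.203×10¹⁰)^(1/4).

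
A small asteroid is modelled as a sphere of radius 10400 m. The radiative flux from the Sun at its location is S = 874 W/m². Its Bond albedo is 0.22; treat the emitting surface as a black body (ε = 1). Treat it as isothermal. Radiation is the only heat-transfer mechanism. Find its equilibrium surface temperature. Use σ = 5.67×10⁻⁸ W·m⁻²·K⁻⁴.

At equilibrium, absorbed power = emitted power.
Absorbing cross-section = πr² = 3.398×10⁸ m²; emitting surface = 4πr² = 1.359×10⁹ m² (ratio 4).
(1−a)S·A_cross = εσ·A_surf·T⁴  ⇒  T⁴ = (1−a)S/(4σ).
T⁴ = 0.780·874/(4·5.67×10⁻⁸) = 3.006×10⁹ K⁴.
T = (3.006×10⁹)^(1/4).

T ≈ 234 K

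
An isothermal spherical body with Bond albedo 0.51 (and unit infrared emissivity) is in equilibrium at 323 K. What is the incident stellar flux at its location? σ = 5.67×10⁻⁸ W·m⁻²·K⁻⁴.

(1−a)S·πr² = σ·4πr²·T⁴ ⇒ S = 4σT⁴/(1−a).
S = 4·5.67×10⁻⁸·1.088×10¹⁰/0.490.

S ≈ 5040 W/m²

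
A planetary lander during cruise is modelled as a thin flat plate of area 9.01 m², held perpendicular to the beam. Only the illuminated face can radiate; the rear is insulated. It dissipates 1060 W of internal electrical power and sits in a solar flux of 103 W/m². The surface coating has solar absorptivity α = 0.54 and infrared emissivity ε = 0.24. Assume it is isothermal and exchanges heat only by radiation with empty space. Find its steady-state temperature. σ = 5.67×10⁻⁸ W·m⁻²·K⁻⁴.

T ≈ 336 K

At steady state, absorbed solar power + internal power = radiated power.
Absorbed: α·S·A_cross = 0.54·103·9.010 = 501.1 W (cross-section A).
Total input = 501.1 + 1060 = 1561 W.
Radiated: εσ·A_surf·T⁴ with A_surf = A = 9.010 m².
T⁴ = 1561/(0.24·5.67×10⁻⁸·9.010) = 1.273×10¹⁰ K⁴.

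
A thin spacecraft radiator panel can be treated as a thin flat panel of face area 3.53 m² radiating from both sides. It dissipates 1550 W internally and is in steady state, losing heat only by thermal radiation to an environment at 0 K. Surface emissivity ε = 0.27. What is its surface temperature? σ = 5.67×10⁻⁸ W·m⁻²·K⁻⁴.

T ≈ 346 K

Steady state: internal power = radiated power, P = εσA T⁴.
Radiating area A = 2·3.53 = 7.060 m².
T⁴ = P/(εσA) = 1550/(0.27·5.67×10⁻⁸·7.060) = 1.434×10¹⁰ K⁴.
T = (1.434×10¹⁰)^(1/4).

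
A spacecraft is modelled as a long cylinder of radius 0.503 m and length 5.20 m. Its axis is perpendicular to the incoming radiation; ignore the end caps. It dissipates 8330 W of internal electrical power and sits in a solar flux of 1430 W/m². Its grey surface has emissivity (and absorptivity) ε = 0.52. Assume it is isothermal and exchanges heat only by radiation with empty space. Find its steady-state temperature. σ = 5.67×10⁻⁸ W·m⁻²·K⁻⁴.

At steady state, absorbed solar power + internal power = radiated power.
Absorbed: α·S·A_cross = 0.52·1430·5.231 = 3890 W (cross-section 2rL).
Total input = 3890 + 8330 = 12220 W.
Radiated: εσ·A_surf·T⁴ with A_surf = 2πrL = 16.43 m².
T⁴ = 12220/(0.52·5.67×10⁻⁸·16.43) = 2.522×10¹⁰ K⁴.

T ≈ 399 K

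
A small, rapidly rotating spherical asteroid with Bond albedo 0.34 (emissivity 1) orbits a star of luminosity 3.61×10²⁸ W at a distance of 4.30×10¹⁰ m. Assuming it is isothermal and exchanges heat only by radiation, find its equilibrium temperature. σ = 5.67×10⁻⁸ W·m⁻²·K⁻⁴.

T ≈ 1460 K

First find the stellar flux at distance d: S = L/(4πd²) = 3.61×10²⁸/(4π·(4.30×10¹⁰)²) = 1.554×10⁶ W/m².
For an isothermal sphere, absorbed (1−a)S·πr² = emitted σ·4πr²·T⁴, so T⁴ = (1−a)S/(4σ).
T⁴ = 0.660·1.554×10⁶/(4·5.67×10⁻⁸) = 4.521×10¹² K⁴.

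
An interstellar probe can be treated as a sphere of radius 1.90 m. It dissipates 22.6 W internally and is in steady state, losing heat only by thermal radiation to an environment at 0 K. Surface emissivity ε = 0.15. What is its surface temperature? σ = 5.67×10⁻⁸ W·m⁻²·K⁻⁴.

T ≈ 87.5 K

Steady state: internal power = radiated power, P = εσA T⁴.
Radiating area A = 4πr² = 45.36 m².
T⁴ = P/(εσA) = 22.6/(0.15·5.67×10⁻⁸·45.36) = 5.858×10⁷ K⁴.
T = (5.858×10⁷)^(1/4).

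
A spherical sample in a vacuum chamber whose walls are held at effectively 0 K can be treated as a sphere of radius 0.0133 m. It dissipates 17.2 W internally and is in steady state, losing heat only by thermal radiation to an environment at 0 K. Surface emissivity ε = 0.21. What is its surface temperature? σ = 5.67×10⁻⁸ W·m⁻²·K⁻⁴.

Steady state: internal power = radiated power, P = εσA T⁴.
Radiating area A = 4πr² = 0.002223 m².
T⁴ = P/(εσA) = 17.2/(0.21·5.67×10⁻⁸·0.002223) = 6.498×10¹¹ K⁴.
T = (6.498×10¹¹)^(1/4).

T ≈ 898 K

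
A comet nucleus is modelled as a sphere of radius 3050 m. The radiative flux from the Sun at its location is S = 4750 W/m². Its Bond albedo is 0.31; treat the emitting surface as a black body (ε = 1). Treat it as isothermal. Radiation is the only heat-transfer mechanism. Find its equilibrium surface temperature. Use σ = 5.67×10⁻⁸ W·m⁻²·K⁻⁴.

At equilibrium, absorbed power = emitted power.
Absorbing cross-section = πr² = 2.922×10⁷ m²; emitting surface = 4πr² = 1.169×10⁸ m² (ratio 4).
(1−a)S·A_cross = εσ·A_surf·T⁴  ⇒  T⁴ = (1−a)S/(4σ).
T⁴ = 0.690·4750/(4·5.67×10⁻⁸) = 1.445×10¹⁰ K⁴.
T = (1.445×10¹⁰)^(1/4).

T ≈ 347 K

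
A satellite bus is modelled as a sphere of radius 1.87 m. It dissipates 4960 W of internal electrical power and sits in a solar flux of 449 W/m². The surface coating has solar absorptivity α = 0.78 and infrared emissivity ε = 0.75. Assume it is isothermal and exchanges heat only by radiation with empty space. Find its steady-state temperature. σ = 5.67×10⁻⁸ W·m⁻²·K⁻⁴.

T ≈ 262 K

At steady state, absorbed solar power + internal power = radiated power.
Absorbed: α·S·A_cross = 0.78·449·10.99 = 3847 W (cross-section πr²).
Total input = 3847 + 4960 = 8807 W.
Radiated: εσ·A_surf·T⁴ with A_surf = 4πr² = 43.94 m².
T⁴ = 8807/(0.75·5.67×10⁻⁸·43.94) = 4.713×10⁹ K⁴.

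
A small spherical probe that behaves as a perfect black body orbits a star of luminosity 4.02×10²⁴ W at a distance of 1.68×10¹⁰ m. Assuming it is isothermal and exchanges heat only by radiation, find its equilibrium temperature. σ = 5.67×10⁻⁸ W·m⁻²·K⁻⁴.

T ≈ 266 K

First find the stellar flux at distance d: S = L/(4πd²) = 4.02×10²⁴/(4π·(1.68×10¹⁰)²) = 1133 W/m².
For an isothermal sphere, absorbed (1−a)S·πr² = emitted σ·4πr²·T⁴, so T⁴ = (1−a)S/(4σ).
T⁴ = 1.00·1133/(4·5.67×10⁻⁸) = 4.998×10⁹ K⁴.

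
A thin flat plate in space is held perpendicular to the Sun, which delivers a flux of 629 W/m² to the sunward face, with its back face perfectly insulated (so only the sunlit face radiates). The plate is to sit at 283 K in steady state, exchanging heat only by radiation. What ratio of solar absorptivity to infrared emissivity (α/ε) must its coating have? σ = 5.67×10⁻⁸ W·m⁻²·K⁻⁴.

α/ε ≈ 0.578

Balance: αS·A = εσ·1A·T⁴ ⇒ α/ε = σT⁴/S.
α/ε = 5.67×10⁻⁸·(283)⁴/629 = 5.67×10⁻⁸·6.414×10⁹/629.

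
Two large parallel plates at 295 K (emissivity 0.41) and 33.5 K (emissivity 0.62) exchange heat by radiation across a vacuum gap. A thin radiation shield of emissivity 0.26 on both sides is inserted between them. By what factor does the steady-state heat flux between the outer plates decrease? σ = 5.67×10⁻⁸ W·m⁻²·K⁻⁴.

factor ≈ 3.19

Without shield: q₀ = σΔ(T⁴)/(1/ε₁+1/ε₂−1) with denominator 3.052.
With shield the two gaps are in series; the resistances add: (1/ε₁+1/ε_s−1)+(1/ε_s+1/ε₂−1) = 5.285+4.459 = 9.744.
Heat-flux ratio q₀/q = 9.744/3.052.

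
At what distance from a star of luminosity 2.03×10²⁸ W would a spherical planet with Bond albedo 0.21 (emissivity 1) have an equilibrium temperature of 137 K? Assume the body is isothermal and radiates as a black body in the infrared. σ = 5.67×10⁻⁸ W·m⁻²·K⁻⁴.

d ≈ 4.00×10¹² m

For an isothermal black-emitting sphere, (1−a)S·πr² = σ·4πr²·T⁴ ⇒ S = 4σT⁴/(1−a).
S = 4·5.67×10⁻⁸·(137)⁴/0.790 = 101.1 W/m².
Flux falls as S = L/(4πd²), so d = √(L/(4πS)) = √(2.03×10²⁸/(4π·101.1)).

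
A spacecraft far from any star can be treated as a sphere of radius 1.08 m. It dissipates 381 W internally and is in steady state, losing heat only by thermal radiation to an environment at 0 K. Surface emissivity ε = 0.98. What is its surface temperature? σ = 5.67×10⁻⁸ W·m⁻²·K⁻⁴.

T ≈ 147 K

Steady state: internal power = radiated power, P = εσA T⁴.
Radiating area A = 4πr² = 14.66 m².
T⁴ = P/(εσA) = 381/(0.98·5.67×10⁻⁸·14.66) = 4.678×10⁸ K⁴.
T = (4.678×10⁸)^(1/4).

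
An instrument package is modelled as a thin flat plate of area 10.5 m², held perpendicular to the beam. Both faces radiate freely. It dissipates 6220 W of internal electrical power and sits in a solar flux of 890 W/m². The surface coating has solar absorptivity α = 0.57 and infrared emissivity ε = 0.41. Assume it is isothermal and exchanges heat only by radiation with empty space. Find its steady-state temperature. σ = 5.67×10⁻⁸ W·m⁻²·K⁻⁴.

At steady state, absorbed solar power + internal power = radiated power.
Absorbed: α·S·A_cross = 0.57·890·10.50 = 5327 W (cross-section A).
Total input = 5327 + 6220 = 11550 W.
Radiated: εσ·A_surf·T⁴ with A_surf = 2A = 21.00 m².
T⁴ = 11550/(0.41·5.67×10⁻⁸·21.00) = 2.365×10¹⁰ K⁴.

T ≈ 392 K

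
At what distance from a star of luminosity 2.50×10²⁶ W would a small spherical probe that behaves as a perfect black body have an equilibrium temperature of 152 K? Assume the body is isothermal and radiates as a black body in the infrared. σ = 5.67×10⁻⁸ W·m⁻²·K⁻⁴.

d ≈ 4.05×10¹¹ m

For an isothermal black-emitting sphere, (1−a)S·πr² = σ·4πr²·T⁴ ⇒ S = 4σT⁴/(1−a).
S = 4·5.67×10⁻⁸·(152)⁴/1.00 = 121.1 W/m².
Flux falls as S = L/(4πd²), so d = √(L/(4πS)) = √(2.50×10²⁶/(4π·121.1)).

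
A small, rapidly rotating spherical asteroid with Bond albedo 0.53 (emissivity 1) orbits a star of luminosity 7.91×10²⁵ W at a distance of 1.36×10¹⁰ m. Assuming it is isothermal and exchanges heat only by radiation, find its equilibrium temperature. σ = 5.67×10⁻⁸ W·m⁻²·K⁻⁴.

First find the stellar flux at distance d: S = L/(4πd²) = 7.91×10²⁵/(4π·(1.36×10¹⁰)²) = 34030 W/m².
For an isothermal sphere, absorbed (1−a)S·πr² = emitted σ·4πr²·T⁴, so T⁴ = (1−a)S/(4σ).
T⁴ = 0.470·34030/(4·5.67×10⁻⁸) = 7.053×10¹⁰ K⁴.

T ≈ 515 K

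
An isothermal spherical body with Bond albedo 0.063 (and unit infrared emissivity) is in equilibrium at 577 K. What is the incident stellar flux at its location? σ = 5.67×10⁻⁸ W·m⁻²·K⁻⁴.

(1−a)S·πr² = σ·4πr²·T⁴ ⇒ S = 4σT⁴/(1−a).
S = 4·5.67×10⁻⁸·1.108×10¹¹/0.937.

S ≈ 26800 W/m²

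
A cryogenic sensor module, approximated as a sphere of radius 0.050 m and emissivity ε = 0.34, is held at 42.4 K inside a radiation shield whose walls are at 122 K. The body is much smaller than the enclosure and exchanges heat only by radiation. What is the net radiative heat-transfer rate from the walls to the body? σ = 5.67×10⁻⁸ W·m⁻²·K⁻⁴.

P_net ≈ 0.132 W

For a small grey body in a large enclosure: P_net = εσA(T_body⁴ − T_wall⁴).
A = 4πr² = 0.03142 m²; T_body⁴ − T_wall⁴ = 3.232×10⁶ − 2.215×10⁸ = -2.183×10⁸ K⁴.
|P_net| = 0.34·5.67×10⁻⁸·0.03142·2.183×10⁸.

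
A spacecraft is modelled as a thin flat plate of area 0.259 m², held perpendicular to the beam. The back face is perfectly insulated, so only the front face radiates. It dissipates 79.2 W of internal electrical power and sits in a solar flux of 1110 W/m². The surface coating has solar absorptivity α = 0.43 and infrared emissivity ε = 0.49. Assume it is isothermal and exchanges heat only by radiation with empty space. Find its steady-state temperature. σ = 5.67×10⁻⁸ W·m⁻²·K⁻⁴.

T ≈ 410 K

At steady state, absorbed solar power + internal power = radiated power.
Absorbed: α·S·A_cross = 0.43·1110·0.2590 = 123.6 W (cross-section A).
Total input = 123.6 + 79.2 = 202.8 W.
Radiated: εσ·A_surf·T⁴ with A_surf = A = 0.2590 m².
T⁴ = 202.8/(0.49·5.67×10⁻⁸·0.2590) = 2.819×10¹⁰ K⁴.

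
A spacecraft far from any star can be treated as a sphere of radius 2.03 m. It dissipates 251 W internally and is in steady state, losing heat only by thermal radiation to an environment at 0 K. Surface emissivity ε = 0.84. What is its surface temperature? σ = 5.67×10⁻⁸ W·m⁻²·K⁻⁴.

Steady state: internal power = radiated power, P = εσA T⁴.
Radiating area A = 4πr² = 51.78 m².
T⁴ = P/(εσA) = 251/(0.84·5.67×10⁻⁸·51.78) = 1.018×10⁸ K⁴.
T = (1.018×10⁸)^(1/4).

T ≈ 100 K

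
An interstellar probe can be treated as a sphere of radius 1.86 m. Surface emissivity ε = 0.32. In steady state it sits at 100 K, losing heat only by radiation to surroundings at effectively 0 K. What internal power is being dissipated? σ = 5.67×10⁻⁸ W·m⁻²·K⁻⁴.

Steady state: P = εσA T⁴.
A = 4πr² = 43.47 m²; T⁴ = (100)⁴ = 1.000×10⁸ K⁴.
P = 0.32 × 5.67×10⁻⁸ × 43.47 × 1.000×10⁸.

P ≈ 78.9 W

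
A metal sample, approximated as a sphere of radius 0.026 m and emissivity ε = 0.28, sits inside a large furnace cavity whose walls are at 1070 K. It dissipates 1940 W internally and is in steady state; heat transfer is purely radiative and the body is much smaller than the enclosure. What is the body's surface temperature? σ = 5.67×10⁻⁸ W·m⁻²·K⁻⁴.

T ≈ 1990 K

For a small grey body in a large enclosure, net radiated power = εσA(T⁴ − T_w⁴).
Steady state: P = εσA(T⁴ − T_w⁴) with A = 4πr² = 0.008495 m².
T⁴ = P/(εσA) + T_w⁴ = 1940/(0.28·5.67×10⁻⁸·0.008495) + (1070)⁴
    = 1.438×10¹³ + 1.311×10¹² = 1.570×10¹³ K⁴.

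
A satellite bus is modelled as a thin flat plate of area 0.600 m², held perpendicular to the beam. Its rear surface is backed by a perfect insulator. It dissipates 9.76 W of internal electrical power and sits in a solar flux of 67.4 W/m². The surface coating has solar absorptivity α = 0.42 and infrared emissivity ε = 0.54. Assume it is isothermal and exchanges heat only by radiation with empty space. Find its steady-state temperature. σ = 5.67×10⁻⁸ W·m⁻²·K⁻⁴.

At steady state, absorbed solar power + internal power = radiated power.
Absorbed: α·S·A_cross = 0.42·67.4·0.6000 = 16.98 W (cross-section A).
Total input = 16.98 + 9.76 = 26.74 W.
Radiated: εσ·A_surf·T⁴ with A_surf = A = 0.6000 m².
T⁴ = 26.74/(0.54·5.67×10⁻⁸·0.6000) = 1.456×10⁹ K⁴.

T ≈ 195 K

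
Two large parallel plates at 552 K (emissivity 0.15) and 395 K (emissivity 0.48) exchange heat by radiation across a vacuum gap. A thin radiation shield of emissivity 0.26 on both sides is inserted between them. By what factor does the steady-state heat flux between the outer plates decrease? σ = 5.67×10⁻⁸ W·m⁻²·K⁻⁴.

factor ≈ 1.86

Without shield: q₀ = σΔ(T⁴)/(1/ε₁+1/ε₂−1) with denominator 7.750.
With shield the two gaps are in series; the resistances add: (1/ε₁+1/ε_s−1)+(1/ε_s+1/ε₂−1) = 9.513+4.929 = 14.44.
Heat-flux ratio q₀/q = 14.44/7.750.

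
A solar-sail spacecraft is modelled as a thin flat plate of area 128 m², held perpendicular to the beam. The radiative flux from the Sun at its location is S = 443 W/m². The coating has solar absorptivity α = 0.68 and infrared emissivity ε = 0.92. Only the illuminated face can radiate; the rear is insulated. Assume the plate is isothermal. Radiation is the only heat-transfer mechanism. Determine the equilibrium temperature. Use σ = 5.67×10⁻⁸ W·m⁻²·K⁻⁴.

T ≈ 276 K

At equilibrium, absorbed power = emitted power.
Absorbing cross-section = A = 128.0 m²; emitting surface = A = 128.0 m² (ratio 1).
αS·A_cross = εσ·A_surf·T⁴  ⇒  T⁴ = αS/(ε·1σ).
T⁴ = 0.680·443/(0.92·1·5.67×10⁻⁸) = 5.775×10⁹ K⁴.
T = (5.775×10⁹)^(1/4).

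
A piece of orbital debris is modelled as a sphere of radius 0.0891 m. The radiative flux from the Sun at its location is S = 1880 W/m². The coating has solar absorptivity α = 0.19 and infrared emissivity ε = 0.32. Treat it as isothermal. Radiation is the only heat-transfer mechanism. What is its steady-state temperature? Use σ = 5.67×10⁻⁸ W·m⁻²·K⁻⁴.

At equilibrium, absorbed power = emitted power.
Absorbing cross-section = πr² = 0.02494 m²; emitting surface = 4πr² = 0.09976 m² (ratio 4).
αS·A_cross = εσ·A_surf·T⁴  ⇒  T⁴ = αS/(ε·4σ).
T⁴ = 0.190·1880/(0.32·4·5.67×10⁻⁸) = 4.922×10⁹ K⁴.
T = (4.922×10⁹)^(1/4).

T ≈ 265 K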